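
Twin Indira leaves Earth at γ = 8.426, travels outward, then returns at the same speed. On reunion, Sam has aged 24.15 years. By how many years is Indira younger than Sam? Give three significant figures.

γ = 8.426
Indira's elapsed proper time: τ = 24.15/8.426 = 2.866 years.
Age gap = Δt − τ = 24.15 − 2.866 years.

Δt − τ = 21.3 years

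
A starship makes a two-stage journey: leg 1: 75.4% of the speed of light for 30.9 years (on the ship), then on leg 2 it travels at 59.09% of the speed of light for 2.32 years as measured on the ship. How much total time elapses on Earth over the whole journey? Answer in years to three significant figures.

Leg 1: β = 0.754; γ = 1/√(1 − 0.754²) = 1/√0.4315 = 1.522; Δt_1 = 1.522 × 30.9 = 47.04 years.
Leg 2: β = 0.5909; γ = 1/√(1 − 0.5909²) = 1/√0.6508 = 1.240; Δt_2 = 1.240 × 2.32 = 2.876 years.
Total: 47.04 + 2.876 years.

Δt = 49.9 years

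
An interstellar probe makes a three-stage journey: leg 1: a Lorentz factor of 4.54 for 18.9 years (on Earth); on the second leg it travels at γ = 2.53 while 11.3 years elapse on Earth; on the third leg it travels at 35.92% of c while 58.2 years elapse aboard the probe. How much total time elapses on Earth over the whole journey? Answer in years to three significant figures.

Δt = 92.6 years

Leg 1: 18.9 years is already measured on Earth.
Leg 2: 11.3 years is already measured on Earth.
Leg 3: β = 0.3592; γ = 1/√(1 − 0.3592²) = 1/√0.8710 = 1.072; Δt_3 = 1.072 × 58.2 = 62.36 years.
Total: 18.90 + 11.30 + 62.36 years.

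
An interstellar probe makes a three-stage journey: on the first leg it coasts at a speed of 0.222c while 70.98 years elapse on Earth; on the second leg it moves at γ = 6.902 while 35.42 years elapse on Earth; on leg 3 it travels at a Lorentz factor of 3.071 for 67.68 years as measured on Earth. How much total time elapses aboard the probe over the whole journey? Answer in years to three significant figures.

Leg 1: γ = 1/√(1 − 0.222²) = 1/√0.9507 = 1.026; τ_1 = 70.98/1.026 = 69.21 years.
Leg 2: γ = 6.902; τ_2 = 35.42/6.902 = 5.132 years.
Leg 3: γ = 3.071; τ_3 = 67.68/3.071 = 22.04 years.
Total: 69.21 + 5.132 + 22.04 years.

τ = 96.4 years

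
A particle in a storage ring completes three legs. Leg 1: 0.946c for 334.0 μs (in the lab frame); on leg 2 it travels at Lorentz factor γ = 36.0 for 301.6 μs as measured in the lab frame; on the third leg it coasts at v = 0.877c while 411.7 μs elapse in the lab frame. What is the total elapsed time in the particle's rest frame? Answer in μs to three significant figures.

Leg 1: γ = 1/√(1 − 0.946²) = 1/√0.1051 = 3.085; τ_1 = 334.0/3.085 = 108.3 μs.
Leg 2: γ = 36.0; τ_2 = 301.6/36.00 = 8.378 μs.
Leg 3: γ = 1/√(1 − 0.877²) = 1/√0.2309 = 2.081; τ_3 = 411.7/2.081 = 197.8 μs.
Total: 108.3 + 8.378 + 197.8 μs.

τ = 314 μs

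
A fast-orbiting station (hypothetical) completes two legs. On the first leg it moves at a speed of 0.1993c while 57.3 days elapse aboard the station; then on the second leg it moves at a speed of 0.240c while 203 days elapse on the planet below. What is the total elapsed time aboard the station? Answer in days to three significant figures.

τ = 254 days

Leg 1: 57.3 days is already measured aboard the station.
Leg 2: γ = 1/√(1 − 0.240²) = 1/√0.9424 = 1.030; τ_2 = 203/1.030 = 197.1 days.
Total: 57.30 + 197.1 days.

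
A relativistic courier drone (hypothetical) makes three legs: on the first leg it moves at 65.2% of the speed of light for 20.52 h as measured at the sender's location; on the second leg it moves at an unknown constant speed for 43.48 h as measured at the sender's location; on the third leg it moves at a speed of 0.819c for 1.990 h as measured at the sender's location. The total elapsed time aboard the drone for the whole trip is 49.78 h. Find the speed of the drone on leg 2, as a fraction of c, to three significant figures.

β = 0.649

Leg 1: β = 0.652; γ = 1/√(1 − 0.652²) = 1/√0.5749 = 1.319; τ_1 = 20.52/1.319 = 15.56 h.
Leg 2: speed unknown; τ_2 = 43.48/γ_2.
Leg 3: γ = 1/√(1 − 0.819²) = 1/√0.3292 = 1.743; τ_3 = 1.990/1.743 = 1.142 h.
Total proper time: 15.56 + τ_2 + 1.142 = 49.78, so τ_2 = 49.78 − 16.70 = 33.08 h.
γ_2 = 43.48/33.08 = 1.314; β = √(1 − 1/γ²) = √0.4212.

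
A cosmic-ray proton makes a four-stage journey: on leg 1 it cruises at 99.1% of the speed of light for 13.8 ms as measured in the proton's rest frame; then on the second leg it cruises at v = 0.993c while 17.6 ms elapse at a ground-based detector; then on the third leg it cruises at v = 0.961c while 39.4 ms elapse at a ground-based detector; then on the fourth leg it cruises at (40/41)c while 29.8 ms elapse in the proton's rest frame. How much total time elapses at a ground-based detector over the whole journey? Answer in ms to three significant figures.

Δt = 296 ms

Leg 1: β = 0.991; γ = 1/√(1 − 0.991²) = 1/√0.01792 = 7.470; Δt_1 = 7.470 × 13.8 = 103.1 ms.
Leg 2: 17.6 ms is already measured at a ground-based detector.
Leg 3: 39.4 ms is already measured at a ground-based detector.
Leg 4: γ = 1/√(1 − (40/41)²) = 41/9 ≈ 4.556; Δt_4 = 4.556 × 29.8 = 135.8 ms.
Total: 103.1 + 17.60 + 39.40 + 135.8 ms.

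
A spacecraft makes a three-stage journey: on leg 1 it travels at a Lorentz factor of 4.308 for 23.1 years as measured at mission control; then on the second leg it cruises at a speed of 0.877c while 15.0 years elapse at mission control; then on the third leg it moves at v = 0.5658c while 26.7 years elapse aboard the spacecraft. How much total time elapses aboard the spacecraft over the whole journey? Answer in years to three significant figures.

Leg 1: γ = 4.308; τ_1 = 23.1/4.308 = 5.362 years.
Leg 2: γ = 1/√(1 − 0.877²) = 1/√0.2309 = 2.081; τ_2 = 15.0/2.081 = 7.207 years.
Leg 3: 26.7 years is already measured aboard the spacecraft.
Total: 5.362 + 7.207 + 26.70 years.

τ = 39.3 years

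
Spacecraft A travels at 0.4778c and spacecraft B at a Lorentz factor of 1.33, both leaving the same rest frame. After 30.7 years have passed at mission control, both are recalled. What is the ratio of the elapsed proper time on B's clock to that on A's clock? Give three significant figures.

τ_B/τ_A = 0.856

A: γ = 1/√(1 − 0.4778²) = 1/√0.7717 = 1.138. B: γ = 1.33.
τ_A/τ_B = γ_B/γ_A = 1.330/1.138 = 1.168, so τ_B/τ_A = 0.8559.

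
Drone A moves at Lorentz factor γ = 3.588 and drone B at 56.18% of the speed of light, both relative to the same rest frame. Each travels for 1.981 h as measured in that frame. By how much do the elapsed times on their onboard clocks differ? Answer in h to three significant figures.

A: γ = 3.588; τ_A = 1.981/3.588 = 0.5521 h.
B: β = 0.5618; γ = 1/√(1 − 0.5618²) = 1/√0.6844 = 1.209; τ_B = 1.981/1.209 = 1.639 h.

|τ_A − τ_B| = 1.09 h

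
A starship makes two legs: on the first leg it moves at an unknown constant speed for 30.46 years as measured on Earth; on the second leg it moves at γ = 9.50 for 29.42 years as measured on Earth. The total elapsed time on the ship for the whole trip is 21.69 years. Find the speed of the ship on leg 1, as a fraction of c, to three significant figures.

Leg 1: speed unknown; τ_1 = 30.46/γ_1.
Leg 2: γ = 9.50; τ_2 = 29.42/9.500 = 3.097 years.
Total proper time: τ_1 + 3.097 = 21.69, so τ_1 = 21.69 − 3.097 = 18.59 years.
γ_1 = 30.46/18.59 = 1.638; β = √(1 − 1/γ²) = √0.6274.

β = 0.792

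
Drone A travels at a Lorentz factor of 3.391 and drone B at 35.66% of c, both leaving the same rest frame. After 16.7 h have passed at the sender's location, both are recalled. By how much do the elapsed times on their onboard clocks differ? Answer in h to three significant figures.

A: γ = 3.391; τ_A = 16.7/3.391 = 4.925 h.
B: β = 0.3566; γ = 1/√(1 − 0.3566²) = 1/√0.8728 = 1.070; τ_B = 16.7/1.070 = 15.60 h.

|τ_A − τ_B| = 10.7 h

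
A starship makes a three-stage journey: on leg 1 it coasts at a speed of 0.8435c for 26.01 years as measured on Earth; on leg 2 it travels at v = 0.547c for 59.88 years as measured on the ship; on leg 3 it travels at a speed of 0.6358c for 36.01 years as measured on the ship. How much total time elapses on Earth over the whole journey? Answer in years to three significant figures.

Leg 1: 26.01 years is already measured on Earth.
Leg 2: γ = 1/√(1 − 0.547²) = 1/√0.7008 = 1.195; Δt_2 = 1.195 × 59.88 = 71.53 years.
Leg 3: γ = 1/√(1 − 0.6358²) = 1/√0.5958 = 1.296; Δt_3 = 1.296 × 36.01 = 46.65 years.
Total: 26.01 + 71.53 + 46.65 years.

Δt = 144 years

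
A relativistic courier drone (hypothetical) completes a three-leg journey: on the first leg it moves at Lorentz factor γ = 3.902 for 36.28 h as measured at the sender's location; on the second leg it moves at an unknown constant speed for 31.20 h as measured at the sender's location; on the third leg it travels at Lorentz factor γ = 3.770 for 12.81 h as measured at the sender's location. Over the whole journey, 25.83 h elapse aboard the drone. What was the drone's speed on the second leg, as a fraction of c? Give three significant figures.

β = 0.907

Leg 1: γ = 3.902; τ_1 = 36.28/3.902 = 9.298 h.
Leg 2: speed unknown; τ_2 = 31.20/γ_2.
Leg 3: γ = 3.770; τ_3 = 12.81/3.770 = 3.398 h.
Total proper time: 9.298 + τ_2 + 3.398 = 25.83, so τ_2 = 25.83 − 12.70 = 13.13 h.
γ_2 = 31.20/13.13 = 2.375; β = √(1 − 1/γ²) = √0.8228.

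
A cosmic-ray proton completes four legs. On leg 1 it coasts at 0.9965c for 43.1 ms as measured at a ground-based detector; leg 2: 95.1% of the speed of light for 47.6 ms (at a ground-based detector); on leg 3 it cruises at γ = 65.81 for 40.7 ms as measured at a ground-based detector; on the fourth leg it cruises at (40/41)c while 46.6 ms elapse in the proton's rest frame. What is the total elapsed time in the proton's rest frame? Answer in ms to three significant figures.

Leg 1: γ = 1/√(1 − 0.9965²) = 1/√0.006988 = 11.96; τ_1 = 43.1/11.96 = 3.603 ms.
Leg 2: β = 0.951; γ = 1/√(1 − 0.951²) = 1/√0.09560 = 3.234; τ_2 = 47.6/3.234 = 14.72 ms.
Leg 3: γ = 65.81; τ_3 = 40.7/65.81 = 0.6184 ms.
Leg 4: 46.6 ms is already measured in the proton's rest frame.
Total: 3.603 + 14.72 + 0.6184 + 46.60 ms.

τ = 65.5 ms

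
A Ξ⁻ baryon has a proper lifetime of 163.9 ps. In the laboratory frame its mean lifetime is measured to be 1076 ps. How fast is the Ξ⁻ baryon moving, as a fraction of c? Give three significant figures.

γ = Δt/τ₀ = 1076/163.9 = 6.565
β = √(1 − 1/γ²) = √(1 − 0.02320) = √0.9768

β = 0.988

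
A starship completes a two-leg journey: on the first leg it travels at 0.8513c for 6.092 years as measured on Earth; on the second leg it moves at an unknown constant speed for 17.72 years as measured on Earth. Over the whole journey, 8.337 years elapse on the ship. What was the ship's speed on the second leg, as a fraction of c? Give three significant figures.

Leg 1: γ = 1/√(1 − 0.8513²) = 1/√0.2753 = 1.906; τ_1 = 6.092/1.906 = 3.196 years.
Leg 2: speed unknown; τ_2 = 17.72/γ_2.
Total proper time: 3.196 + τ_2 = 8.337, so τ_2 = 8.337 − 3.196 = 5.141 years.
γ_2 = 17.72/5.141 = 3.447; β = √(1 − 1/γ²) = √0.9158.

β = 0.957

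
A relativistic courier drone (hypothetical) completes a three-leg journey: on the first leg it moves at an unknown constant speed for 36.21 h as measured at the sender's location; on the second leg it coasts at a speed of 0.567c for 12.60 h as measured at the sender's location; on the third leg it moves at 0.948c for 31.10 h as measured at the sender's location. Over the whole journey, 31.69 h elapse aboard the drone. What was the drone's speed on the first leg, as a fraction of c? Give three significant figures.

Leg 1: speed unknown; τ_1 = 36.21/γ_1.
Leg 2: γ = 1/√(1 − 0.567²) = 1/√0.6785 = 1.214; τ_2 = 12.60/1.214 = 10.38 h.
Leg 3: γ = 1/√(1 − 0.948²) = 1/√0.1013 = 3.142; τ_3 = 31.10/3.142 = 9.898 h.
Total proper time: τ_1 + 10.38 + 9.898 = 31.69, so τ_1 = 31.69 − 20.28 = 11.41 h.
γ_1 = 36.21/11.41 = 3.173; β = √(1 − 1/γ²) = √0.9007.

β = 0.949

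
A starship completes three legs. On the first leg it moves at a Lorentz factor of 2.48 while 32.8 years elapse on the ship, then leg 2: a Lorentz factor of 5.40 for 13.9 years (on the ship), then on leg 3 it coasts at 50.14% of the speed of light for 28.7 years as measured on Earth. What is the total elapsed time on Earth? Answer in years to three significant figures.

Leg 1: γ = 2.48; Δt_1 = 2.480 × 32.8 = 81.34 years.
Leg 2: γ = 5.40; Δt_2 = 5.400 × 13.9 = 75.06 years.
Leg 3: 28.7 years is already measured on Earth.
Total: 81.34 + 75.06 + 28.70 years.

Δt = 185 years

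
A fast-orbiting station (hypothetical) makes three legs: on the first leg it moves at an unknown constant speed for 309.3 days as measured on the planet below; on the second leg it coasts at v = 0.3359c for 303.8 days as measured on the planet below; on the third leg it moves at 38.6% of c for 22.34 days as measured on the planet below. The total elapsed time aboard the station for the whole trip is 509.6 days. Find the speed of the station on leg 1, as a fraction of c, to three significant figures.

β = 0.755

Leg 1: speed unknown; τ_1 = 309.3/γ_1.
Leg 2: γ = 1/√(1 − 0.3359²) = 1/√0.8872 = 1.062; τ_2 = 303.8/1.062 = 286.1 days.
Leg 3: β = 0.386; γ = 1/√(1 − 0.386²) = 1/√0.8510 = 1.084; τ_3 = 22.34/1.084 = 20.61 days.
Total proper time: τ_1 + 286.1 + 20.61 = 509.6, so τ_1 = 509.6 − 306.8 = 202.8 days.
γ_1 = 309.3/202.8 = 1.525; β = √(1 − 1/γ²) = √0.5699.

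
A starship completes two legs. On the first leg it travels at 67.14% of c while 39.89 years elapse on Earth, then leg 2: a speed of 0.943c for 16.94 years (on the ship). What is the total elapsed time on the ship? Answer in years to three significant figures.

Leg 1: β = 0.6714; γ = 1/√(1 − 0.6714²) = 1/√0.5492 = 1.349; τ_1 = 39.89/1.349 = 29.56 years.
Leg 2: 16.94 years is already measured on the ship.
Total: 29.56 + 16.94 years.

τ = 46.5 years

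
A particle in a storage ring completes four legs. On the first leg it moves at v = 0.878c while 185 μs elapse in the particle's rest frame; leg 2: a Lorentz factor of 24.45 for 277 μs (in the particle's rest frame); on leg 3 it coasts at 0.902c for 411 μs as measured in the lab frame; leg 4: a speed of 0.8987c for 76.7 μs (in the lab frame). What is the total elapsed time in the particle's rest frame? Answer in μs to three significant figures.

τ = 673 μs

Leg 1: 185 μs is already measured in the particle's rest frame.
Leg 2: 277 μs is already measured in the particle's rest frame.
Leg 3: γ = 1/√(1 − 0.902²) = 1/√0.1864 = 2.316; τ_3 = 411/2.316 = 177.4 μs.
Leg 4: γ = 1/√(1 − 0.8987²) = 1/√0.1923 = 2.280; τ_4 = 76.7/2.280 = 33.64 μs.
Total: 185.0 + 277.0 + 177.4 + 33.64 μs.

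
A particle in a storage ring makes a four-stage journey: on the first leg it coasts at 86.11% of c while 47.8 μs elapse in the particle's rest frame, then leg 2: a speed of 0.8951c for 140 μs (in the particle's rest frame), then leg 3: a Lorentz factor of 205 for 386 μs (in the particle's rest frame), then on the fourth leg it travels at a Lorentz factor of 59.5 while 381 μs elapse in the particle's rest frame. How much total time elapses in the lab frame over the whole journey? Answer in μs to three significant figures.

Δt = 1.02×10⁵ μs

Leg 1: β = 0.8611; γ = 1/√(1 − 0.8611²) = 1/√0.2585 = 1.967; Δt_1 = 1.967 × 47.8 = 94.01 μs.
Leg 2: γ = 1/√(1 − 0.8951²) = 1/√0.1988 = 2.243; Δt_2 = 2.243 × 140 = 314.0 μs.
Leg 3: γ = 205; Δt_3 = 205.0 × 386 = 7.913×10⁴ μs.
Leg 4: γ = 59.5; Δt_4 = 59.50 × 381 = 2.267×10⁴ μs.
Total: 94.01 + 314.0 + 7.913×10⁴ + 2.267×10⁴ μs.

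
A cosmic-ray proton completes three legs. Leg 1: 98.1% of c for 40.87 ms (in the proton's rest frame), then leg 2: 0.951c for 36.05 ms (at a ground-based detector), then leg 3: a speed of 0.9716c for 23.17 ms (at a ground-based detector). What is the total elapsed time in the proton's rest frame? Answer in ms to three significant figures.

Leg 1: 40.87 ms is already measured in the proton's rest frame.
Leg 2: γ = 1/√(1 − 0.951²) = 1/√0.09560 = 3.234; τ_2 = 36.05/3.234 = 11.15 ms.
Leg 3: γ = 1/√(1 − 0.9716²) = 1/√0.05599 = 4.226; τ_3 = 23.17/4.226 = 5.483 ms.
Total: 40.87 + 11.15 + 5.483 ms.

τ = 57.5 ms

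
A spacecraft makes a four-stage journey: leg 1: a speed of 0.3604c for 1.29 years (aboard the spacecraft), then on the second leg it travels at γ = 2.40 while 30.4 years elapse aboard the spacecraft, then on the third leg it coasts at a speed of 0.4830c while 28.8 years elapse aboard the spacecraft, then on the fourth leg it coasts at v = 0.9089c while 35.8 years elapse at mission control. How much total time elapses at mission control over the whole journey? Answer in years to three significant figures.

Leg 1: γ = 1/√(1 − 0.3604²) = 1/√0.8701 = 1.072; Δt_1 = 1.072 × 1.29 = 1.383 years.
Leg 2: γ = 2.40; Δt_2 = 2.400 × 30.4 = 72.96 years.
Leg 3: γ = 1/√(1 − 0.4830²) = 1/√0.7667 = 1.142; Δt_3 = 1.142 × 28.8 = 32.89 years.
Leg 4: 35.8 years is already measured at mission control.
Total: 1.383 + 72.96 + 32.89 + 35.80 years.

Δt = 143 years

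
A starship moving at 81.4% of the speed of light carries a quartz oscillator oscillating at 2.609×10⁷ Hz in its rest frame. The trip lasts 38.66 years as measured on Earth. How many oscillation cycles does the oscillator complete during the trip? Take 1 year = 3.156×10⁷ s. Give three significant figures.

N = 1.85×10¹⁶

β = 0.814; γ = 1/√(1 − 0.814²) = 1/√0.3374 = 1.722
The oscillator's own cycle count is N = f × τ where τ is the proper time on the ship. τ = Δt/γ = 38.66/1.722 = 22.46 years = 7.087×10⁸ s.
N = 2.609×10⁷ × 7.087×10⁸ = 1.849×10¹⁶.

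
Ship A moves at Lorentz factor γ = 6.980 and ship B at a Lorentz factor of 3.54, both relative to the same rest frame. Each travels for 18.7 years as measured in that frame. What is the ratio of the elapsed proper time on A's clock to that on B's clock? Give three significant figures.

τ_A/τ_B = 0.507

A: γ = 6.980. B: γ = 3.54.
τ_A/τ_B = γ_B/γ_A = 3.540/6.980 = 0.5072, so τ_A/τ_B = 0.5072.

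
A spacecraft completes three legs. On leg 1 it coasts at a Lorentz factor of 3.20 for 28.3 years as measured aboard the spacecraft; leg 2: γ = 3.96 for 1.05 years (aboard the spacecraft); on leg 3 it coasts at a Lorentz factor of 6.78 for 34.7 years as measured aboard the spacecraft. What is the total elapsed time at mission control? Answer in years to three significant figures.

Δt = 330 years

Leg 1: γ = 3.20; Δt_1 = 3.200 × 28.3 = 90.56 years.
Leg 2: γ = 3.96; Δt_2 = 3.960 × 1.05 = 4.158 years.
Leg 3: γ = 6.78; Δt_3 = 6.780 × 34.7 = 235.3 years.
Total: 90.56 + 4.158 + 235.3 years.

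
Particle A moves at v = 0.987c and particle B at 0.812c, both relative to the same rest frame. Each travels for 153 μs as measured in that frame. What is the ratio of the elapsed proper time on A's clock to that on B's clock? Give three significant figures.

A: γ = 1/√(1 − 0.987²) = 1/√0.02583 = 6.222. B: γ = 1/√(1 − 0.812²) = 1/√0.3407 = 1.713.
τ_A/τ_B = γ_B/γ_A = 1.713/6.222 = 0.2754, so τ_A/τ_B = 0.2754.

τ_A/τ_B = 0.275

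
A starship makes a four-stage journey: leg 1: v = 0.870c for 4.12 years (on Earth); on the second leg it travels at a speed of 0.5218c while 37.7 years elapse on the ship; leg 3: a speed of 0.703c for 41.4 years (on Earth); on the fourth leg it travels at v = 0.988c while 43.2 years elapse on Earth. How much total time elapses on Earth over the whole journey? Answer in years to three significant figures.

Δt = 133 years

Leg 1: 4.12 years is already measured on Earth.
Leg 2: γ = 1/√(1 − 0.5218²) = 1/√0.7277 = 1.172; Δt_2 = 1.172 × 37.7 = 44.19 years.
Leg 3: 41.4 years is already measured on Earth.
Leg 4: 43.2 years is already measured on Earth.
Total: 4.120 + 44.19 + 41.40 + 43.20 years.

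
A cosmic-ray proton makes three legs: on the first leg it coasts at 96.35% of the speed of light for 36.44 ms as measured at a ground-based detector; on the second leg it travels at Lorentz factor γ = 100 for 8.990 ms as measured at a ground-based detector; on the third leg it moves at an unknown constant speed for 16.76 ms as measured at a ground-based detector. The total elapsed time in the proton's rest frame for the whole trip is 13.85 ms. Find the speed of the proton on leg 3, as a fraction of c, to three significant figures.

Leg 1: β = 0.9635; γ = 1/√(1 − 0.9635²) = 1/√0.07167 = 3.735; τ_1 = 36.44/3.735 = 9.755 ms.
Leg 2: γ = 100; τ_2 = 8.990/100.0 = 0.08990 ms.
Leg 3: speed unknown; τ_3 = 16.76/γ_3.
Total proper time: 9.755 + 0.08990 + τ_3 = 13.85, so τ_3 = 13.85 − 9.845 = 4.005 ms.
γ_3 = 16.76/4.005 = 4.185; β = √(1 − 1/γ²) = √0.9429.

β = 0.971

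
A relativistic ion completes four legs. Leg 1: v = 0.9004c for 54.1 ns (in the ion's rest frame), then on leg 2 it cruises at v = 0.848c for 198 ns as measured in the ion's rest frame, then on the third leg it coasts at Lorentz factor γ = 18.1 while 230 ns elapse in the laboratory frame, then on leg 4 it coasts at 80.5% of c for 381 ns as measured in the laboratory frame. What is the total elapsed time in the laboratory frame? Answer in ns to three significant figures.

Δt = 1110 ns

Leg 1: γ = 1/√(1 − 0.9004²) = 1/√0.1893 = 2.299; Δt_1 = 2.299 × 54.1 = 124.3 ns.
Leg 2: γ = 1/√(1 − 0.848²) = 1/√0.2809 = 1.887; Δt_2 = 1.887 × 198 = 373.6 ns.
Leg 3: 230 ns is already measured in the laboratory frame.
Leg 4: 381 ns is already measured in the laboratory frame.
Total: 124.3 + 373.6 + 230.0 + 381.0 ns.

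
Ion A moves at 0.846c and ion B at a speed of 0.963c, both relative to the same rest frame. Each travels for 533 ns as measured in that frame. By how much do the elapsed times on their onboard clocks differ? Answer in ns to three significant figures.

A: γ = 1/√(1 − 0.846²) = 1/√0.2843 = 1.876; τ_A = 533/1.876 = 284.2 ns.
B: γ = 1/√(1 − 0.963²) = 1/√0.07263 = 3.711; τ_B = 533/3.711 = 143.6 ns.

|τ_A − τ_B| = 141 ns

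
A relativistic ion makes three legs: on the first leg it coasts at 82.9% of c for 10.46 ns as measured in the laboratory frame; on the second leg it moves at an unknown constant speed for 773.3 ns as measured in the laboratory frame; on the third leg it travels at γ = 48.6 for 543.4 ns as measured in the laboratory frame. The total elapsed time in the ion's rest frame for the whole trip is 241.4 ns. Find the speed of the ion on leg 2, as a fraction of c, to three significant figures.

β = 0.957

Leg 1: β = 0.829; γ = 1/√(1 − 0.829²) = 1/√0.3128 = 1.788; τ_1 = 10.46/1.788 = 5.850 ns.
Leg 2: speed unknown; τ_2 = 773.3/γ_2.
Leg 3: γ = 48.6; τ_3 = 543.4/48.60 = 11.18 ns.
Total proper time: 5.850 + τ_2 + 11.18 = 241.4, so τ_2 = 241.4 − 17.03 = 224.4 ns.
γ_2 = 773.3/224.4 = 3.447; β = √(1 − 1/γ²) = √0.9158.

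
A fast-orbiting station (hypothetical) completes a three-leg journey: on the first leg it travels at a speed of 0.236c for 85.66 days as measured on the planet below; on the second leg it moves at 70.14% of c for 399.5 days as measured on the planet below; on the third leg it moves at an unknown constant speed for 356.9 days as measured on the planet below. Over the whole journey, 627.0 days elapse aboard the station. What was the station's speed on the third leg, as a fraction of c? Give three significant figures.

β = 0.688

Leg 1: γ = 1/√(1 − 0.236²) = 1/√0.9443 = 1.029; τ_1 = 85.66/1.029 = 83.24 days.
Leg 2: β = 0.7014; γ = 1/√(1 − 0.7014²) = 1/√0.5080 = 1.403; τ_2 = 399.5/1.403 = 284.8 days.
Leg 3: speed unknown; τ_3 = 356.9/γ_3.
Total proper time: 83.24 + 284.8 + τ_3 = 627.0, so τ_3 = 627.0 − 368.0 = 259.0 days.
γ_3 = 356.9/259.0 = 1.378; β = √(1 − 1/γ²) = √0.4733.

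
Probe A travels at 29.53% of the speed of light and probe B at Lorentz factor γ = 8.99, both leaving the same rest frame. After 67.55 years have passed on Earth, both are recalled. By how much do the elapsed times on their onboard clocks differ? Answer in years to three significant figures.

|τ_A − τ_B| = 57.0 years

A: β = 0.2953; γ = 1/√(1 − 0.2953²) = 1/√0.9128 = 1.047; τ_A = 67.55/1.047 = 64.54 years.
B: γ = 8.99; τ_B = 67.55/8.990 = 7.514 years.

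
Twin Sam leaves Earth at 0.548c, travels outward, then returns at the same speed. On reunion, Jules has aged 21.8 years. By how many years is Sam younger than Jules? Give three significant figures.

Δt − τ = 3.56 years

γ = 1/√(1 − 0.548²) = 1/√0.6997 = 1.195
Sam's elapsed proper time: τ = 21.8/1.195 = 18.24 years.
Age gap = Δt − τ = 21.8 − 18.24 years.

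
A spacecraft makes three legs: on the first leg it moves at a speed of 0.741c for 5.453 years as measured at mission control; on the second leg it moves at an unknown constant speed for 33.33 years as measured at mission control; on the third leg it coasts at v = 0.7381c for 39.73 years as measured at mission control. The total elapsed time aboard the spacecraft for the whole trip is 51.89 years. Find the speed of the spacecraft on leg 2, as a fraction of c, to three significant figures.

β = 0.766

Leg 1: γ = 1/√(1 − 0.741²) = 1/√0.4509 = 1.489; τ_1 = 5.453/1.489 = 3.662 years.
Leg 2: speed unknown; τ_2 = 33.33/γ_2.
Leg 3: γ = 1/√(1 − 0.7381²) = 1/√0.4552 = 1.482; τ_3 = 39.73/1.482 = 26.81 years.
Total proper time: 3.662 + τ_2 + 26.81 = 51.89, so τ_2 = 51.89 − 30.47 = 21.42 years.
γ_2 = 33.33/21.42 = 1.556; β = √(1 − 1/γ²) = √0.5869.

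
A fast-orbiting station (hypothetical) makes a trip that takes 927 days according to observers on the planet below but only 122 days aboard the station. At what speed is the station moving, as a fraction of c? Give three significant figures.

The proper time is measured aboard the station (both events occur at the station's location); Δt is measured on the planet below. γ = Δt/τ = 927/122 = 7.598.
β = √(1 − 1/γ²) = √(1 − 0.01732) = √0.9827

β = 0.991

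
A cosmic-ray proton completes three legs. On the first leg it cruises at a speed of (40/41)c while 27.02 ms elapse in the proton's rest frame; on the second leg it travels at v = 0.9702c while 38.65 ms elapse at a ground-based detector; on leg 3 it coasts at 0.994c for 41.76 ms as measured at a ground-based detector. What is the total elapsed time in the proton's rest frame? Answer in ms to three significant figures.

τ = 41.0 ms

Leg 1: 27.02 ms is already measured in the proton's rest frame.
Leg 2: γ = 1/√(1 − 0.9702²) = 1/√0.05871 = 4.127; τ_2 = 38.65/4.127 = 9.365 ms.
Leg 3: γ = 1/√(1 − 0.994²) = 1/√0.01196 = 9.142; τ_3 = 41.76/9.142 = 4.568 ms.
Total: 27.02 + 9.365 + 4.568 ms.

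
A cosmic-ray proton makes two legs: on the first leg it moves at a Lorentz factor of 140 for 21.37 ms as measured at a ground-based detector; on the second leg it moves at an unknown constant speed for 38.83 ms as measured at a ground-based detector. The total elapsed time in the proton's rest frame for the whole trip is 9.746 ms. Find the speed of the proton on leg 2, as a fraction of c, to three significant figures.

β = 0.969

Leg 1: γ = 140; τ_1 = 21.37/140.0 = 0.1526 ms.
Leg 2: speed unknown; τ_2 = 38.83/γ_2.
Total proper time: 0.1526 + τ_2 = 9.746, so τ_2 = 9.746 − 0.1526 = 9.593 ms.
γ_2 = 38.83/9.593 = 4.048; β = √(1 − 1/γ²) = √0.9390.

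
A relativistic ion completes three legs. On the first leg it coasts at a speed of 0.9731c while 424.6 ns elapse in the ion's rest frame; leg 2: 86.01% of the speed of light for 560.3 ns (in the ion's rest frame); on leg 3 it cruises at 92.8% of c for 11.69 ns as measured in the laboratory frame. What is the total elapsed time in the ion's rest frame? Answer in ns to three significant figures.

Leg 1: 424.6 ns is already measured in the ion's rest frame.
Leg 2: 560.3 ns is already measured in the ion's rest frame.
Leg 3: β = 0.928; γ = 1/√(1 − 0.928²) = 1/√0.1388 = 2.684; τ_3 = 11.69/2.684 = 4.355 ns.
Total: 424.6 + 560.3 + 4.355 ns.

τ = 989 ns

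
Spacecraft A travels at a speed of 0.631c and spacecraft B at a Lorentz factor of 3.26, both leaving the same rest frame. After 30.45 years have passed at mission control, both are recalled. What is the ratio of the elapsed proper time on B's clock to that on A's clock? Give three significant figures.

τ_B/τ_A = 0.395

A: γ = 1/√(1 − 0.631²) = 1/√0.6018 = 1.289. B: γ = 3.26.
τ_A/τ_B = γ_B/γ_A = 3.260/1.289 = 2.529, so τ_B/τ_A = 0.3954.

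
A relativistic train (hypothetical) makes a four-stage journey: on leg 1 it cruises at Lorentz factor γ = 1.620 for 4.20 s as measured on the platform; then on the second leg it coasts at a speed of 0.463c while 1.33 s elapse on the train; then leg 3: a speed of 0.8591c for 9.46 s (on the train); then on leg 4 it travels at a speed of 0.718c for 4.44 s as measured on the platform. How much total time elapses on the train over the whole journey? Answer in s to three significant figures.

τ = 16.5 s

Leg 1: γ = 1.620; τ_1 = 4.20/1.620 = 2.593 s.
Leg 2: 1.33 s is already measured on the train.
Leg 3: 9.46 s is already measured on the train.
Leg 4: γ = 1/√(1 − 0.718²) = 1/√0.4845 = 1.437; τ_4 = 4.44/1.437 = 3.090 s.
Total: 2.593 + 1.330 + 9.460 + 3.090 s.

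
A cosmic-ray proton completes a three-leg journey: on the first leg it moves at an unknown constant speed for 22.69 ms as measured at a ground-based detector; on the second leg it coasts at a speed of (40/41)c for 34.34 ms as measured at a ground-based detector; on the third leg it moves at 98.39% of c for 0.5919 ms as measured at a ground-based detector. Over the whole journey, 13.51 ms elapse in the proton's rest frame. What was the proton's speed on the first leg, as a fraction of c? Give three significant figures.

Leg 1: speed unknown; τ_1 = 22.69/γ_1.
Leg 2: γ = 1/√(1 − (40/41)²) = 41/9 ≈ 4.556; τ_2 = 34.34/4.556 = 7.538 ms.
Leg 3: β = 0.9839; γ = 1/√(1 − 0.9839²) = 1/√0.03194 = 5.595; τ_3 = 0.5919/5.595 = 0.1058 ms.
Total proper time: τ_1 + 7.538 + 0.1058 = 13.51, so τ_1 = 13.51 − 7.644 = 5.866 ms.
γ_1 = 22.69/5.866 = 3.868; β = √(1 − 1/γ²) = √0.9332.

β = 0.966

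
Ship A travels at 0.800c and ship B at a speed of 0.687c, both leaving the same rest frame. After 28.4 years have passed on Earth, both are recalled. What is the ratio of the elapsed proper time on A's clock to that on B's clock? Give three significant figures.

A: γ = 1/√(1 − 0.800²) = 5/3 ≈ 1.667. B: γ = 1/√(1 − 0.687²) = 1/√0.5280 = 1.376.
τ_A/τ_B = γ_B/γ_A = 1.376/1.667 = 0.8257, so τ_A/τ_B = 0.8257.

τ_A/τ_B = 0.826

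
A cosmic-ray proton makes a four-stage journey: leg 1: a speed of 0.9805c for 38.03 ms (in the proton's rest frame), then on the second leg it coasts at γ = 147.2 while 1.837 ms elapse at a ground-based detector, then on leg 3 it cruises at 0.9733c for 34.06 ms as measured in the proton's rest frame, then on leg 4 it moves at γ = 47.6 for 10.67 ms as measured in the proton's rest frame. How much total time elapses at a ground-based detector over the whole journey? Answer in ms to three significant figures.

Leg 1: γ = 1/√(1 − 0.9805²) = 1/√0.03862 = 5.089; Δt_1 = 5.089 × 38.03 = 193.5 ms.
Leg 2: 1.837 ms is already measured at a ground-based detector.
Leg 3: γ = 1/√(1 − 0.9733²) = 1/√0.05269 = 4.357; Δt_3 = 4.357 × 34.06 = 148.4 ms.
Leg 4: γ = 47.6; Δt_4 = 47.60 × 10.67 = 507.9 ms.
Total: 193.5 + 1.837 + 148.4 + 507.9 ms.

Δt = 852 ms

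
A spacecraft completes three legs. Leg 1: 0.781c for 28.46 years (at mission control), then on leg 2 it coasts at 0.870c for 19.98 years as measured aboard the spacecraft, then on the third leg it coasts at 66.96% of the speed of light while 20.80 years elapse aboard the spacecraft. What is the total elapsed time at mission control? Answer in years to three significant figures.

Δt = 97.0 years

Leg 1: 28.46 years is already measured at mission control.
Leg 2: γ = 1/√(1 − 0.870²) = 1/√0.2431 = 2.028; Δt_2 = 2.028 × 19.98 = 40.52 years.
Leg 3: β = 0.6696; γ = 1/√(1 − 0.6696²) = 1/√0.5516 = 1.346; Δt_3 = 1.346 × 20.80 = 28.01 years.
Total: 28.46 + 40.52 + 28.01 years.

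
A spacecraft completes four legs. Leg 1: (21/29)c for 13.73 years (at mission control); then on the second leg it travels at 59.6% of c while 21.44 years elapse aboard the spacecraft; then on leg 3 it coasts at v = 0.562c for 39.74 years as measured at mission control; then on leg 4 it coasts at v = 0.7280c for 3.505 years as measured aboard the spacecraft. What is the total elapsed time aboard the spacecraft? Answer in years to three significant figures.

Leg 1: γ = 1/√(1 − (21/29)²) = 29/20 = 1.450; τ_1 = 13.73/1.450 = 9.469 years.
Leg 2: 21.44 years is already measured aboard the spacecraft.
Leg 3: γ = 1/√(1 − 0.562²) = 1/√0.6842 = 1.209; τ_3 = 39.74/1.209 = 32.87 years.
Leg 4: 3.505 years is already measured aboard the spacecraft.
Total: 9.469 + 21.44 + 32.87 + 3.505 years.

τ = 67.3 years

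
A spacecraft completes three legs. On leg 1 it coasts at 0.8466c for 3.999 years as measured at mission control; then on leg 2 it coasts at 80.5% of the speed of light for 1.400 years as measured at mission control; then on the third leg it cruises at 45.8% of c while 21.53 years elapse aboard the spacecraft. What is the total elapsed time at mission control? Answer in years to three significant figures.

Δt = 29.6 years

Leg 1: 3.999 years is already measured at mission control.
Leg 2: 1.400 years is already measured at mission control.
Leg 3: β = 0.458; γ = 1/√(1 − 0.458²) = 1/√0.7902 = 1.125; Δt_3 = 1.125 × 21.53 = 24.22 years.
Total: 3.999 + 1.400 + 24.22 years.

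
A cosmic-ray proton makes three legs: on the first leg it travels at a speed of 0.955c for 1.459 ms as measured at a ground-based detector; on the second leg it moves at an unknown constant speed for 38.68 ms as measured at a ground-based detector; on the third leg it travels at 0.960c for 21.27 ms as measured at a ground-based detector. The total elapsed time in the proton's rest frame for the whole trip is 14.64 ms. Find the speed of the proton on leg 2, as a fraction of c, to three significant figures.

β = 0.977

Leg 1: γ = 1/√(1 − 0.955²) = 1/√0.08798 = 3.371; τ_1 = 1.459/3.371 = 0.4327 ms.
Leg 2: speed unknown; τ_2 = 38.68/γ_2.
Leg 3: γ = 1/√(1 − 0.960²) = 25/7 ≈ 3.571; τ_3 = 21.27/3.571 = 5.956 ms.
Total proper time: 0.4327 + τ_2 + 5.956 = 14.64, so τ_2 = 14.64 − 6.388 = 8.252 ms.
γ_2 = 38.68/8.252 = 4.688; β = √(1 − 1/γ²) = √0.9545.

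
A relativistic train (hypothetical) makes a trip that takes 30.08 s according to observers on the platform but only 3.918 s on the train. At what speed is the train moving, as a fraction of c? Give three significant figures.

The proper time is measured on the train (both events occur at the train's location); Δt is measured on the platform. γ = Δt/τ = 30.08/3.918 = 7.677.
β = √(1 − 1/γ²) = √(1 − 0.01697) = √0.9830

v = 0.991c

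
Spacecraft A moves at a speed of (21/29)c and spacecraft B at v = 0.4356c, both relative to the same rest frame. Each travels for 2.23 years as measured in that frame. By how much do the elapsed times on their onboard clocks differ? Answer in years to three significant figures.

A: γ = 1/√(1 − (21/29)²) = 29/20 = 1.450; τ_A = 2.23/1.450 = 1.538 years.
B: γ = 1/√(1 − 0.4356²) = 1/√0.8103 = 1.111; τ_B = 2.23/1.111 = 2.007 years.

|τ_A − τ_B| = 0.469 years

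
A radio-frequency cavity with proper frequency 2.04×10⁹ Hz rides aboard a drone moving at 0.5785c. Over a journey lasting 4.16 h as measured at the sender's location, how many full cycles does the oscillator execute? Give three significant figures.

N = 2.49×10¹³

γ = 1/√(1 − 0.5785²) = 1/√0.6653 = 1.226
The oscillator's own cycle count is N = f × τ where τ is the proper time aboard the drone. τ = Δt/γ = 4.16/1.226 = 3.393 h = 1.222×10⁴ s.
N = 2.04×10⁹ × 1.222×10⁴ = 2.492×10¹³.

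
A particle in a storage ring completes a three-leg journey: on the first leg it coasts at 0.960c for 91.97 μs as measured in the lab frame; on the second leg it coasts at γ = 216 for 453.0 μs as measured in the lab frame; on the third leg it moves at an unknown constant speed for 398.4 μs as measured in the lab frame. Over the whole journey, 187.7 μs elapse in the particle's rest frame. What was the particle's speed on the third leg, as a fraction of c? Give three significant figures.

β = 0.916

Leg 1: γ = 1/√(1 − 0.960²) = 25/7 ≈ 3.571; τ_1 = 91.97/3.571 = 25.75 μs.
Leg 2: γ = 216; τ_2 = 453.0/216.0 = 2.097 μs.
Leg 3: speed unknown; τ_3 = 398.4/γ_3.
Total proper time: 25.75 + 2.097 + τ_3 = 187.7, so τ_3 = 187.7 − 27.85 = 159.9 μs.
γ_3 = 398.4/159.9 = 2.492; β = √(1 − 1/γ²) = √0.8390.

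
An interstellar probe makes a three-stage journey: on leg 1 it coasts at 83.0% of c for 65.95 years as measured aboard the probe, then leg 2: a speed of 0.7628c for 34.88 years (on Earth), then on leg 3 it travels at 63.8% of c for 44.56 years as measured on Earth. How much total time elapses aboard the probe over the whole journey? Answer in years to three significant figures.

τ = 123 years

Leg 1: 65.95 years is already measured aboard the probe.
Leg 2: γ = 1/√(1 − 0.7628²) = 1/√0.4181 = 1.546; τ_2 = 34.88/1.546 = 22.55 years.
Leg 3: β = 0.638; γ = 1/√(1 − 0.638²) = 1/√0.5930 = 1.299; τ_3 = 44.56/1.299 = 34.31 years.
Total: 65.95 + 22.55 + 34.31 years.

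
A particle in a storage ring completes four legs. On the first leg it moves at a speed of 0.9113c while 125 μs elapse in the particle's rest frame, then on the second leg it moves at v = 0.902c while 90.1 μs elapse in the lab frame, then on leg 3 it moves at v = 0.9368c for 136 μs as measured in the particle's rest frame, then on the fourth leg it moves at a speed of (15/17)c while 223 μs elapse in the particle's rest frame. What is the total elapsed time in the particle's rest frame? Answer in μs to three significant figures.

τ = 523 μs

Leg 1: 125 μs is already measured in the particle's rest frame.
Leg 2: γ = 1/√(1 − 0.902²) = 1/√0.1864 = 2.316; τ_2 = 90.1/2.316 = 38.90 μs.
Leg 3: 136 μs is already measured in the particle's rest frame.
Leg 4: 223 μs is already measured in the particle's rest frame.
Total: 125.0 + 38.90 + 136.0 + 223.0 μs.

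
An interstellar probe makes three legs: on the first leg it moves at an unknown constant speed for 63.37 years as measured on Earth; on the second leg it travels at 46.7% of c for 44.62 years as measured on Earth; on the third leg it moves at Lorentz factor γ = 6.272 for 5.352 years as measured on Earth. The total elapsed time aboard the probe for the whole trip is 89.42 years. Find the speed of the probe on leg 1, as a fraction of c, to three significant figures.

Leg 1: speed unknown; τ_1 = 63.37/γ_1.
Leg 2: β = 0.467; γ = 1/√(1 − 0.467²) = 1/√0.7819 = 1.131; τ_2 = 44.62/1.131 = 39.46 years.
Leg 3: γ = 6.272; τ_3 = 5.352/6.272 = 0.8533 years.
Total proper time: τ_1 + 39.46 + 0.8533 = 89.42, so τ_1 = 89.42 − 40.31 = 49.11 years.
γ_1 = 63.37/49.11 = 1.290; β = √(1 − 1/γ²) = √0.3994.

β = 0.632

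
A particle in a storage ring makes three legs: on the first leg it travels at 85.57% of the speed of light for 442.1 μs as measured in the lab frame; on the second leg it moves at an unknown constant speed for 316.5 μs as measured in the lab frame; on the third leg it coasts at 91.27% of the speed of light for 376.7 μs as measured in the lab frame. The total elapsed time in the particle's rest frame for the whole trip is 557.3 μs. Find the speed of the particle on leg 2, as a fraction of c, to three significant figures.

Leg 1: β = 0.8557; γ = 1/√(1 − 0.8557²) = 1/√0.2678 = 1.932; τ_1 = 442.1/1.932 = 228.8 μs.
Leg 2: speed unknown; τ_2 = 316.5/γ_2.
Leg 3: β = 0.9127; γ = 1/√(1 − 0.9127²) = 1/√0.1670 = 2.447; τ_3 = 376.7/2.447 = 153.9 μs.
Total proper time: 228.8 + τ_2 + 153.9 = 557.3, so τ_2 = 557.3 − 382.7 = 174.6 μs.
γ_2 = 316.5/174.6 = 1.813; β = √(1 − 1/γ²) = √0.6957.

β = 0.834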